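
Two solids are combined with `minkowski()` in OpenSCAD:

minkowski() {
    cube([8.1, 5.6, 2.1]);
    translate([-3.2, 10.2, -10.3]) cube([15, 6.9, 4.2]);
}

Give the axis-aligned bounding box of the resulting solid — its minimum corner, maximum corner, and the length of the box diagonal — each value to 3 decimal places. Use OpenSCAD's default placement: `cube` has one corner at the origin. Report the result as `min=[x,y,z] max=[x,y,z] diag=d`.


A = translate([-3.2, 10.2, -10.3]) cube([15, 6.9, 4.2]) → bbox [-3.2,10.2,-10.3] .. [11.8,17.1,-6.1]
B = cube([8.1, 5.6, 2.1]) → bbox [0,0,0] .. [8.1,5.6,2.1]
lo = A.lo+B.lo = [-3.2+0, 10.2+0, -10.3+0] = [-3.200,10.200,-10.300]
hi = A.hi+B.hi = [11.8+8.1, 17.1+5.6, -6.1+2.1] = [19.900,22.700,-4.000]
diag = √(23.1²+12.5²+6.3²) = √729.55 = 27.010

min=[-3.200,10.200,-10.300] max=[19.900,22.700,-4.000] diag=27.010


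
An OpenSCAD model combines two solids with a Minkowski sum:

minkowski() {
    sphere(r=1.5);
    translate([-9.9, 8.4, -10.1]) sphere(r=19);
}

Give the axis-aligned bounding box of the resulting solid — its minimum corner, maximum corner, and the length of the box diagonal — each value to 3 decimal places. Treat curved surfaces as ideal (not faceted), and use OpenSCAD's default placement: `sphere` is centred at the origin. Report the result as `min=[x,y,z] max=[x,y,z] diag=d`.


min=[-30.400,-12.100,-30.600] max=[10.600,28.900,10.400] diag=71.014

A = translate([-9.9, 8.4, -10.1]) sphere(r=19) → bbox [-28.9,-10.6,-29.1] .. [9.1,27.4,8.9]
B = sphere(r=1.5) → bbox [-1.5,-1.5,-1.5] .. [1.5,1.5,1.5]
lo = A.lo+B.lo = [-28.9-1.5, -10.6-1.5, -29.1-1.5] = [-30.400,-12.100,-30.600]
hi = A.hi+B.hi = [9.1+1.5, 27.4+1.5, 8.9+1.5] = [10.600,28.900,10.400]
diag = √(41²+41²+41²) = √5043 = 71.014


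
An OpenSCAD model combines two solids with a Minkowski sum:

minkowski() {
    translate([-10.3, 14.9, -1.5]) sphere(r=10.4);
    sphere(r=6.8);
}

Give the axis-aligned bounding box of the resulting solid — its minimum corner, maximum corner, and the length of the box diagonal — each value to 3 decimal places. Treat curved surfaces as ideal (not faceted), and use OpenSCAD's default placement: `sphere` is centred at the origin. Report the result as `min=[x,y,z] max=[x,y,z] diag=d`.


min=[-27.500,-2.300,-18.700] max=[6.900,32.100,15.700] diag=59.583

A = translate([-10.3, 14.9, -1.5]) sphere(r=10.4) → bbox [-20.7,4.5,-11.9] .. [0.1,25.3,8.9]
B = sphere(r=6.8) → bbox [-6.8,-6.8,-6.8] .. [6.8,6.8,6.8]
lo = A.lo+B.lo = [-20.7-6.8, 4.5-6.8, -11.9-6.8] = [-27.500,-2.300,-18.700]
hi = A.hi+B.hi = [0.1+6.8, 25.3+6.8, 8.9+6.8] = [6.900,32.100,15.700]
diag = √(34.4²+34.4²+34.4²) = √3550.08 = 59.583


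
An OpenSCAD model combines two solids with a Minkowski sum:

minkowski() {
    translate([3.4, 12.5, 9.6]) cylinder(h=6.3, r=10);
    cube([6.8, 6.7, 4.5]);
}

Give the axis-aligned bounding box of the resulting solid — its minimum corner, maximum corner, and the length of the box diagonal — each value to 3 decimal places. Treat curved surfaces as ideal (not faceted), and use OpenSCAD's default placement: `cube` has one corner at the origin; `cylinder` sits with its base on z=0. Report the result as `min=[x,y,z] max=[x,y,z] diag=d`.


min=[-6.600,2.500,9.600] max=[20.200,29.200,20.400] diag=39.342

A = translate([3.4, 12.5, 9.6]) cylinder(h=6.3, r=10) → bbox [-6.6,2.5,9.6] .. [13.4,22.5,15.9]
B = cube([6.8, 6.7, 4.5]) → bbox [0,0,0] .. [6.8,6.7,4.5]
lo = A.lo+B.lo = [-6.6+0, 2.5+0, 9.6+0] = [-6.600,2.500,9.600]
hi = A.hi+B.hi = [13.4+6.8, 22.5+6.7, 15.9+4.5] = [20.200,29.200,20.400]
diag = √(26.8²+26.7²+10.8²) = √1547.77 = 39.342


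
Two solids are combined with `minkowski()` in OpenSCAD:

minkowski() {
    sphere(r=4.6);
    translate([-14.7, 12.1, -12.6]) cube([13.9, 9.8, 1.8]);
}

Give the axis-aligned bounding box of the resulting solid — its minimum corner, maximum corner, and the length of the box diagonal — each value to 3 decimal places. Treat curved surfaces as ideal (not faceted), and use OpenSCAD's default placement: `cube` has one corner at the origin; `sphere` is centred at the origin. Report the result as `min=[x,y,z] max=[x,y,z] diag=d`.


A = translate([-14.7, 12.1, -12.6]) cube([13.9, 9.8, 1.8]) → bbox [-14.7,12.1,-12.6] .. [-0.8,21.9,-10.8]
B = sphere(r=4.6) → bbox [-4.6,-4.6,-4.6] .. [4.6,4.6,4.6]
lo = A.lo+B.lo = [-14.7-4.6, 12.1-4.6, -12.6-4.6] = [-19.300,7.500,-17.200]
hi = A.hi+B.hi = [-0.8+4.6, 21.9+4.6, -10.8+4.6] = [3.800,26.500,-6.200]
diag = √(23.1²+19²+11²) = √1015.61 = 31.869

min=[-19.300,7.500,-17.200] max=[3.800,26.500,-6.200] diag=31.869


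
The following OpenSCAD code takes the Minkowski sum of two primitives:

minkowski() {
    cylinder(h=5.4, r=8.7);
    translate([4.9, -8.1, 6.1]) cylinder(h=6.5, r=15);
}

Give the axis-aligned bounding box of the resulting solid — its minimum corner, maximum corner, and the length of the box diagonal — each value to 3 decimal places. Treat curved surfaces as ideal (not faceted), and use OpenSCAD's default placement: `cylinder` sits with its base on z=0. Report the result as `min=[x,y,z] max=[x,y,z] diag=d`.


A = translate([4.9, -8.1, 6.1]) cylinder(h=6.5, r=15) → bbox [-10.1,-23.1,6.1] .. [19.9,6.9,12.6]
B = cylinder(h=5.4, r=8.7) → bbox [-8.7,-8.7,0] .. [8.7,8.7,5.4]
lo = A.lo+B.lo = [-10.1-8.7, -23.1-8.7, 6.1+0] = [-18.800,-31.800,6.100]
hi = A.hi+B.hi = [19.9+8.7, 6.9+8.7, 12.6+5.4] = [28.600,15.600,18.000]
diag = √(47.4²+47.4²+11.9²) = √4635.13 = 68.082

min=[-18.800,-31.800,6.100] max=[28.600,15.600,18.000] diag=68.082


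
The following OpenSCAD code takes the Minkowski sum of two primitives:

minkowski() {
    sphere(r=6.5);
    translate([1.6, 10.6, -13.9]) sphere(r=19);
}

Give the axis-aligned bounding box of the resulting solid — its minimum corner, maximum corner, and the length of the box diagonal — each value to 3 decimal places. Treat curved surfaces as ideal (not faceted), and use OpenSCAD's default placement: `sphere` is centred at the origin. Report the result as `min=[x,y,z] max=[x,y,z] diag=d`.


min=[-23.900,-14.900,-39.400] max=[27.100,36.100,11.600] diag=88.335

A = translate([1.6, 10.6, -13.9]) sphere(r=19) → bbox [-17.4,-8.4,-32.9] .. [20.6,29.6,5.1]
B = sphere(r=6.5) → bbox [-6.5,-6.5,-6.5] .. [6.5,6.5,6.5]
lo = A.lo+B.lo = [-17.4-6.5, -8.4-6.5, -32.9-6.5] = [-23.900,-14.900,-39.400]
hi = A.hi+B.hi = [20.6+6.5, 29.6+6.5, 5.1+6.5] = [27.100,36.100,11.600]
diag = √(51²+51²+51²) = √7803 = 88.335


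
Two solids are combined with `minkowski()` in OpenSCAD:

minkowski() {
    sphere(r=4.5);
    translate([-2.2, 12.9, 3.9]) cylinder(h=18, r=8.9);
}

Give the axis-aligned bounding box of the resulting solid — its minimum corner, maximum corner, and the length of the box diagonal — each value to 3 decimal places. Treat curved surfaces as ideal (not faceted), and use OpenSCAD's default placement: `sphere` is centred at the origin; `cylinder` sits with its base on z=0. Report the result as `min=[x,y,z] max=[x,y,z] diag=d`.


A = translate([-2.2, 12.9, 3.9]) cylinder(h=18, r=8.9) → bbox [-11.1,4,3.9] .. [6.7,21.8,21.9]
B = sphere(r=4.5) → bbox [-4.5,-4.5,-4.5] .. [4.5,4.5,4.5]
lo = A.lo+B.lo = [-11.1-4.5, 4-4.5, 3.9-4.5] = [-15.600,-0.500,-0.600]
hi = A.hi+B.hi = [6.7+4.5, 21.8+4.5, 21.9+4.5] = [11.200,26.300,26.400]
diag = √(26.8²+26.8²+27²) = √2165.48 = 46.535

min=[-15.600,-0.500,-0.600] max=[11.200,26.300,26.400] diag=46.535


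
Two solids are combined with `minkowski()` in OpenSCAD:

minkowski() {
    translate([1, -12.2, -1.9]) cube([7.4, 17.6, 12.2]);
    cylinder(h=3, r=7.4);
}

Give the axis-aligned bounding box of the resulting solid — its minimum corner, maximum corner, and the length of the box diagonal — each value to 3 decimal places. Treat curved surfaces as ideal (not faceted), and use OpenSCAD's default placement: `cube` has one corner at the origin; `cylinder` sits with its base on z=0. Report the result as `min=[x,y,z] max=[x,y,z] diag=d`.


A = translate([1, -12.2, -1.9]) cube([7.4, 17.6, 12.2]) → bbox [1,-12.2,-1.9] .. [8.4,5.4,10.3]
B = cylinder(h=3, r=7.4) → bbox [-7.4,-7.4,0] .. [7.4,7.4,3]
lo = A.lo+B.lo = [1-7.4, -12.2-7.4, -1.9+0] = [-6.400,-19.600,-1.900]
hi = A.hi+B.hi = [8.4+7.4, 5.4+7.4, 10.3+3] = [15.800,12.800,13.300]
diag = √(22.2²+32.4²+15.2²) = √1773.64 = 42.115

min=[-6.400,-19.600,-1.900] max=[15.800,12.800,13.300] diag=42.115


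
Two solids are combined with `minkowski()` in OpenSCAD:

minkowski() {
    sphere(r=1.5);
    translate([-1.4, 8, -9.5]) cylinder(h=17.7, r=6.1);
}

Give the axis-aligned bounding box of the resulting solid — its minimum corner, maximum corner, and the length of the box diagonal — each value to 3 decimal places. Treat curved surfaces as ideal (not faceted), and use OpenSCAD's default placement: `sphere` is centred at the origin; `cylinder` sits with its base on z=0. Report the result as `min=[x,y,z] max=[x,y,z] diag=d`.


A = translate([-1.4, 8, -9.5]) cylinder(h=17.7, r=6.1) → bbox [-7.5,1.9,-9.5] .. [4.7,14.1,8.2]
B = sphere(r=1.5) → bbox [-1.5,-1.5,-1.5] .. [1.5,1.5,1.5]
lo = A.lo+B.lo = [-7.5-1.5, 1.9-1.5, -9.5-1.5] = [-9.000,0.400,-11.000]
hi = A.hi+B.hi = [4.7+1.5, 14.1+1.5, 8.2+1.5] = [6.200,15.600,9.700]
diag = √(15.2²+15.2²+20.7²) = √890.57 = 29.842

min=[-9.000,0.400,-11.000] max=[6.200,15.600,9.700] diag=29.842


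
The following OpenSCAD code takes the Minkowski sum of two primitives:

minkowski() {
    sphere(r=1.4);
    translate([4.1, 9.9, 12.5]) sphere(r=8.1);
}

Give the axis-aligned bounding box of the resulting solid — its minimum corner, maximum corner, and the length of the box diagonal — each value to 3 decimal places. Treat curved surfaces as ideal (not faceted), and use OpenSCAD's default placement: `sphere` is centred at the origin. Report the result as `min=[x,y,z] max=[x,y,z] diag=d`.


A = translate([4.1, 9.9, 12.5]) sphere(r=8.1) → bbox [-4,1.8,4.4] .. [12.2,18,20.6]
B = sphere(r=1.4) → bbox [-1.4,-1.4,-1.4] .. [1.4,1.4,1.4]
lo = A.lo+B.lo = [-4-1.4, 1.8-1.4, 4.4-1.4] = [-5.400,0.400,3.000]
hi = A.hi+B.hi = [12.2+1.4, 18+1.4, 20.6+1.4] = [13.600,19.400,22.000]
diag = √(19²+19²+19²) = √1083 = 32.909

min=[-5.400,0.400,3.000] max=[13.600,19.400,22.000] diag=32.909


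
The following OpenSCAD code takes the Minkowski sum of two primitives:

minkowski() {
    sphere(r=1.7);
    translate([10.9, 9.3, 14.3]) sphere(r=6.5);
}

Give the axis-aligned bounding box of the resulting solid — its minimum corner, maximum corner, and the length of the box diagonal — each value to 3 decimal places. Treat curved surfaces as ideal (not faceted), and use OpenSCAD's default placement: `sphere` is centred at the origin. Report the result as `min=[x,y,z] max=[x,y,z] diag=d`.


A = translate([10.9, 9.3, 14.3]) sphere(r=6.5) → bbox [4.4,2.8,7.8] .. [17.4,15.8,20.8]
B = sphere(r=1.7) → bbox [-1.7,-1.7,-1.7] .. [1.7,1.7,1.7]
lo = A.lo+B.lo = [4.4-1.7, 2.8-1.7, 7.8-1.7] = [2.700,1.100,6.100]
hi = A.hi+B.hi = [17.4+1.7, 15.8+1.7, 20.8+1.7] = [19.100,17.500,22.500]
diag = √(16.4²+16.4²+16.4²) = √806.88 = 28.406

min=[2.700,1.100,6.100] max=[19.100,17.500,22.500] diag=28.406


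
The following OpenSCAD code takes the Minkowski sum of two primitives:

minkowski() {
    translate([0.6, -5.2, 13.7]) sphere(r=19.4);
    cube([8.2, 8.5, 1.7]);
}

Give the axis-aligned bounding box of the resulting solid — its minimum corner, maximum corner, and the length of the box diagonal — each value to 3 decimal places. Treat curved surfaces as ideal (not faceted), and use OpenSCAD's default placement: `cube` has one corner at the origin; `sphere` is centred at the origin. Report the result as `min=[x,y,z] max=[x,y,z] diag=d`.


A = translate([0.6, -5.2, 13.7]) sphere(r=19.4) → bbox [-18.8,-24.6,-5.7] .. [20,14.2,33.1]
B = cube([8.2, 8.5, 1.7]) → bbox [0,0,0] .. [8.2,8.5,1.7]
lo = A.lo+B.lo = [-18.8+0, -24.6+0, -5.7+0] = [-18.800,-24.600,-5.700]
hi = A.hi+B.hi = [20+8.2, 14.2+8.5, 33.1+1.7] = [28.200,22.700,34.800]
diag = √(47²+47.3²+40.5²) = √6086.54 = 78.016

min=[-18.800,-24.600,-5.700] max=[28.200,22.700,34.800] diag=78.016


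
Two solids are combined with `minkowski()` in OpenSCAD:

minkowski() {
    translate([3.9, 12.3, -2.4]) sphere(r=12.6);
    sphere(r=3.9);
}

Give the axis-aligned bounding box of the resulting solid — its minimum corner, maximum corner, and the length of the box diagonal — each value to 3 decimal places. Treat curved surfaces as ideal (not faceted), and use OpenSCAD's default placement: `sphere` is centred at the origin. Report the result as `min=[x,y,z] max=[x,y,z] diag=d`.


min=[-12.600,-4.200,-18.900] max=[20.400,28.800,14.100] diag=57.158

A = translate([3.9, 12.3, -2.4]) sphere(r=12.6) → bbox [-8.7,-0.3,-15] .. [16.5,24.9,10.2]
B = sphere(r=3.9) → bbox [-3.9,-3.9,-3.9] .. [3.9,3.9,3.9]
lo = A.lo+B.lo = [-8.7-3.9, -0.3-3.9, -15-3.9] = [-12.600,-4.200,-18.900]
hi = A.hi+B.hi = [16.5+3.9, 24.9+3.9, 10.2+3.9] = [20.400,28.800,14.100]
diag = √(33²+33²+33²) = √3267 = 57.158


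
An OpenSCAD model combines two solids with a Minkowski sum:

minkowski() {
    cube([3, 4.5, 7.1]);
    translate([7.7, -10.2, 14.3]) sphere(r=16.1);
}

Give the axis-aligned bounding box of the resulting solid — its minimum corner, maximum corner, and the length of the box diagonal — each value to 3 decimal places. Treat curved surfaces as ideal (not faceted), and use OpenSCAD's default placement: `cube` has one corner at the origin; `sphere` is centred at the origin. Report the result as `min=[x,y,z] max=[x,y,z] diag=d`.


min=[-8.400,-26.300,-1.800] max=[26.800,10.400,37.500] diag=64.268

A = translate([7.7, -10.2, 14.3]) sphere(r=16.1) → bbox [-8.4,-26.3,-1.8] .. [23.8,5.9,30.4]
B = cube([3, 4.5, 7.1]) → bbox [0,0,0] .. [3,4.5,7.1]
lo = A.lo+B.lo = [-8.4+0, -26.3+0, -1.8+0] = [-8.400,-26.300,-1.800]
hi = A.hi+B.hi = [23.8+3, 5.9+4.5, 30.4+7.1] = [26.800,10.400,37.500]
diag = √(35.2²+36.7²+39.3²) = √4130.42 = 64.268


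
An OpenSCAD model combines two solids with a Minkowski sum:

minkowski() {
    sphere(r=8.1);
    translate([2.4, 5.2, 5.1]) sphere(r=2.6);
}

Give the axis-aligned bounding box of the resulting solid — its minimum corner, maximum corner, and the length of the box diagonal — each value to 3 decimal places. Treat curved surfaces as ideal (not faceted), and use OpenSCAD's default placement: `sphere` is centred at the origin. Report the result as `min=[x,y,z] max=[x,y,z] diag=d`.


min=[-8.300,-5.500,-5.600] max=[13.100,15.900,15.800] diag=37.066

A = translate([2.4, 5.2, 5.1]) sphere(r=2.6) → bbox [-0.2,2.6,2.5] .. [5,7.8,7.7]
B = sphere(r=8.1) → bbox [-8.1,-8.1,-8.1] .. [8.1,8.1,8.1]
lo = A.lo+B.lo = [-0.2-8.1, 2.6-8.1, 2.5-8.1] = [-8.300,-5.500,-5.600]
hi = A.hi+B.hi = [5+8.1, 7.8+8.1, 7.7+8.1] = [13.100,15.900,15.800]
diag = √(21.4²+21.4²+21.4²) = √1373.88 = 37.066


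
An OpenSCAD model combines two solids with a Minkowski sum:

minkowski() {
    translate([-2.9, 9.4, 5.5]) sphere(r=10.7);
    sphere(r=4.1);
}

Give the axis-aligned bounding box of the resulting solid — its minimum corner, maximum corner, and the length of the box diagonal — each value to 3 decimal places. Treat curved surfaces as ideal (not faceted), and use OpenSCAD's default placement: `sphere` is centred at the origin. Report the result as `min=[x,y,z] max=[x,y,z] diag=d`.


A = translate([-2.9, 9.4, 5.5]) sphere(r=10.7) → bbox [-13.6,-1.3,-5.2] .. [7.8,20.1,16.2]
B = sphere(r=4.1) → bbox [-4.1,-4.1,-4.1] .. [4.1,4.1,4.1]
lo = A.lo+B.lo = [-13.6-4.1, -1.3-4.1, -5.2-4.1] = [-17.700,-5.400,-9.300]
hi = A.hi+B.hi = [7.8+4.1, 20.1+4.1, 16.2+4.1] = [11.900,24.200,20.300]
diag = √(29.6²+29.6²+29.6²) = √2628.48 = 51.269

min=[-17.700,-5.400,-9.300] max=[11.900,24.200,20.300] diag=51.269


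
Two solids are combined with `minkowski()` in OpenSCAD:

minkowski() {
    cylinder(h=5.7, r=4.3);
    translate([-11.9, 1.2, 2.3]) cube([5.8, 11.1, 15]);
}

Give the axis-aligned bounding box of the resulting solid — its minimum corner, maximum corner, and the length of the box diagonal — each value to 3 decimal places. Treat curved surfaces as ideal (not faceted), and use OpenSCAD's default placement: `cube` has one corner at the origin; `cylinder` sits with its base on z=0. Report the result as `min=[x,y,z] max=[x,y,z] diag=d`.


min=[-16.200,-3.100,2.300] max=[-1.800,16.600,23.000] diag=31.999

A = translate([-11.9, 1.2, 2.3]) cube([5.8, 11.1, 15]) → bbox [-11.9,1.2,2.3] .. [-6.1,12.3,17.3]
B = cylinder(h=5.7, r=4.3) → bbox [-4.3,-4.3,0] .. [4.3,4.3,5.7]
lo = A.lo+B.lo = [-11.9-4.3, 1.2-4.3, 2.3+0] = [-16.200,-3.100,2.300]
hi = A.hi+B.hi = [-6.1+4.3, 12.3+4.3, 17.3+5.7] = [-1.800,16.600,23.000]
diag = √(14.4²+19.7²+20.7²) = √1023.94 = 31.999


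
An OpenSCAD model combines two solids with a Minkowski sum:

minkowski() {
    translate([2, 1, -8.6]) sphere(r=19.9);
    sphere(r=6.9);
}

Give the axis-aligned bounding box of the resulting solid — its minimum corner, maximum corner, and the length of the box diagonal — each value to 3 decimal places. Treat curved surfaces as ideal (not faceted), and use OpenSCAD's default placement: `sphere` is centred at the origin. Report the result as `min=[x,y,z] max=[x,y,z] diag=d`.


A = translate([2, 1, -8.6]) sphere(r=19.9) → bbox [-17.9,-18.9,-28.5] .. [21.9,20.9,11.3]
B = sphere(r=6.9) → bbox [-6.9,-6.9,-6.9] .. [6.9,6.9,6.9]
lo = A.lo+B.lo = [-17.9-6.9, -18.9-6.9, -28.5-6.9] = [-24.800,-25.800,-35.400]
hi = A.hi+B.hi = [21.9+6.9, 20.9+6.9, 11.3+6.9] = [28.800,27.800,18.200]
diag = √(53.6²+53.6²+53.6²) = √8618.88 = 92.838

min=[-24.800,-25.800,-35.400] max=[28.800,27.800,18.200] diag=92.838


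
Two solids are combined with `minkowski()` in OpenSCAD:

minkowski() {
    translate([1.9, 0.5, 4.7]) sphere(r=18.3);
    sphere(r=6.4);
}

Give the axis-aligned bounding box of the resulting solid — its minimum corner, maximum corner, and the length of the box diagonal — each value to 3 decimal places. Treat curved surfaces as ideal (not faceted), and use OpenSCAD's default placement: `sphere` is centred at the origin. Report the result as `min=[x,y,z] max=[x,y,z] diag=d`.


min=[-22.800,-24.200,-20.000] max=[26.600,25.200,29.400] diag=85.563

A = translate([1.9, 0.5, 4.7]) sphere(r=18.3) → bbox [-16.4,-17.8,-13.6] .. [20.2,18.8,23]
B = sphere(r=6.4) → bbox [-6.4,-6.4,-6.4] .. [6.4,6.4,6.4]
lo = A.lo+B.lo = [-16.4-6.4, -17.8-6.4, -13.6-6.4] = [-22.800,-24.200,-20.000]
hi = A.hi+B.hi = [20.2+6.4, 18.8+6.4, 23+6.4] = [26.600,25.200,29.400]
diag = √(49.4²+49.4²+49.4²) = √7321.08 = 85.563


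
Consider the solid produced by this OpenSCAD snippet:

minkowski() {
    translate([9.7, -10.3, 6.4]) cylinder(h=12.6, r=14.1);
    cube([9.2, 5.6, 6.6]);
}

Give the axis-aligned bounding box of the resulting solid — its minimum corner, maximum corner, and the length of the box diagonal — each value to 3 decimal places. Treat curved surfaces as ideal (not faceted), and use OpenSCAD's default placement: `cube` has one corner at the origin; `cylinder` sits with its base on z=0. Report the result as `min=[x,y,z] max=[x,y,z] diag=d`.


A = translate([9.7, -10.3, 6.4]) cylinder(h=12.6, r=14.1) → bbox [-4.4,-24.4,6.4] .. [23.8,3.8,19]
B = cube([9.2, 5.6, 6.6]) → bbox [0,0,0] .. [9.2,5.6,6.6]
lo = A.lo+B.lo = [-4.4+0, -24.4+0, 6.4+0] = [-4.400,-24.400,6.400]
hi = A.hi+B.hi = [23.8+9.2, 3.8+5.6, 19+6.6] = [33.000,9.400,25.600]
diag = √(37.4²+33.8²+19.2²) = √2909.84 = 53.943

min=[-4.400,-24.400,6.400] max=[33.000,9.400,25.600] diag=53.943


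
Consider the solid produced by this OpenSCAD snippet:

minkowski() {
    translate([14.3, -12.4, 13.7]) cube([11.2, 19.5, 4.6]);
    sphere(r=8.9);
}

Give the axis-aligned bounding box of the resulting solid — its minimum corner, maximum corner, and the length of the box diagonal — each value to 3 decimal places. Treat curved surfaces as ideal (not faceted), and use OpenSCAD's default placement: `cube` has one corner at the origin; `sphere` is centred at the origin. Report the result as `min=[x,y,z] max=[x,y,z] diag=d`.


min=[5.400,-21.300,4.800] max=[34.400,16.000,27.200] diag=52.288

A = translate([14.3, -12.4, 13.7]) cube([11.2, 19.5, 4.6]) → bbox [14.3,-12.4,13.7] .. [25.5,7.1,18.3]
B = sphere(r=8.9) → bbox [-8.9,-8.9,-8.9] .. [8.9,8.9,8.9]
lo = A.lo+B.lo = [14.3-8.9, -12.4-8.9, 13.7-8.9] = [5.400,-21.300,4.800]
hi = A.hi+B.hi = [25.5+8.9, 7.1+8.9, 18.3+8.9] = [34.400,16.000,27.200]
diag = √(29²+37.3²+22.4²) = √2734.05 = 52.288


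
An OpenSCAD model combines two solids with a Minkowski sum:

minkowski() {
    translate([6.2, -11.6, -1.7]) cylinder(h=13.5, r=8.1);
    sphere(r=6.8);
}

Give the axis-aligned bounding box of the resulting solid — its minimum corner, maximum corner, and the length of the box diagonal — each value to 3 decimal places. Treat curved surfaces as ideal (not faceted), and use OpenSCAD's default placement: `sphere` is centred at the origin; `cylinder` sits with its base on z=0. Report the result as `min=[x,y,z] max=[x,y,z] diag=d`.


A = translate([6.2, -11.6, -1.7]) cylinder(h=13.5, r=8.1) → bbox [-1.9,-19.7,-1.7] .. [14.3,-3.5,11.8]
B = sphere(r=6.8) → bbox [-6.8,-6.8,-6.8] .. [6.8,6.8,6.8]
lo = A.lo+B.lo = [-1.9-6.8, -19.7-6.8, -1.7-6.8] = [-8.700,-26.500,-8.500]
hi = A.hi+B.hi = [14.3+6.8, -3.5+6.8, 11.8+6.8] = [21.100,3.300,18.600]
diag = √(29.8²+29.8²+27.1²) = √2510.49 = 50.105

min=[-8.700,-26.500,-8.500] max=[21.100,3.300,18.600] diag=50.105


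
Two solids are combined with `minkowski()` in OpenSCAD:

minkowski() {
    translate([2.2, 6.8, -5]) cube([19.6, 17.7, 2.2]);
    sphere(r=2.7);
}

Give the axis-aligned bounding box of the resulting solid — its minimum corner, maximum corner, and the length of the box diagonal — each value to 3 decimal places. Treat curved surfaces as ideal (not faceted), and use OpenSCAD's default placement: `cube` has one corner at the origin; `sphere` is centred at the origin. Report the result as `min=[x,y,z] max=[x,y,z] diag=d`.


A = translate([2.2, 6.8, -5]) cube([19.6, 17.7, 2.2]) → bbox [2.2,6.8,-5] .. [21.8,24.5,-2.8]
B = sphere(r=2.7) → bbox [-2.7,-2.7,-2.7] .. [2.7,2.7,2.7]
lo = A.lo+B.lo = [2.2-2.7, 6.8-2.7, -5-2.7] = [-0.500,4.100,-7.700]
hi = A.hi+B.hi = [21.8+2.7, 24.5+2.7, -2.8+2.7] = [24.500,27.200,-0.100]
diag = √(25²+23.1²+7.6²) = √1216.37 = 34.876

min=[-0.500,4.100,-7.700] max=[24.500,27.200,-0.100] diag=34.876


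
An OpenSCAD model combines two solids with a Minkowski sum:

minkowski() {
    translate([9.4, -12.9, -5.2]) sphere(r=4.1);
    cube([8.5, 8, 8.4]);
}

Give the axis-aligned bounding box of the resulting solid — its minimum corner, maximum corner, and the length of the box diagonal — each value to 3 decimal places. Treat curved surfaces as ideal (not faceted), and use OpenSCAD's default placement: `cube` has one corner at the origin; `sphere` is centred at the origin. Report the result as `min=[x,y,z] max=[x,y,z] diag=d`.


A = translate([9.4, -12.9, -5.2]) sphere(r=4.1) → bbox [5.3,-17,-9.3] .. [13.5,-8.8,-1.1]
B = cube([8.5, 8, 8.4]) → bbox [0,0,0] .. [8.5,8,8.4]
lo = A.lo+B.lo = [5.3+0, -17+0, -9.3+0] = [5.300,-17.000,-9.300]
hi = A.hi+B.hi = [13.5+8.5, -8.8+8, -1.1+8.4] = [22.000,-0.800,7.300]
diag = √(16.7²+16.2²+16.6²) = √816.89 = 28.581

min=[5.300,-17.000,-9.300] max=[22.000,-0.800,7.300] diag=28.581


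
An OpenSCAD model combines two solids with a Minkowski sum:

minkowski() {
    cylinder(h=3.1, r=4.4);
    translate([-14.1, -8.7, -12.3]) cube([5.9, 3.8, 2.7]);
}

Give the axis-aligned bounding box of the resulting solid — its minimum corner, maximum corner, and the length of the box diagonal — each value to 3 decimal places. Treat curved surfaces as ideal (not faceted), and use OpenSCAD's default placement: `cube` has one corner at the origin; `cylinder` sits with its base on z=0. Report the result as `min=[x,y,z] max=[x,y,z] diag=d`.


min=[-18.500,-13.100,-12.300] max=[-3.800,-0.500,-6.500] diag=20.211

A = translate([-14.1, -8.7, -12.3]) cube([5.9, 3.8, 2.7]) → bbox [-14.1,-8.7,-12.3] .. [-8.2,-4.9,-9.6]
B = cylinder(h=3.1, r=4.4) → bbox [-4.4,-4.4,0] .. [4.4,4.4,3.1]
lo = A.lo+B.lo = [-14.1-4.4, -8.7-4.4, -12.3+0] = [-18.500,-13.100,-12.300]
hi = A.hi+B.hi = [-8.2+4.4, -4.9+4.4, -9.6+3.1] = [-3.800,-0.500,-6.500]
diag = √(14.7²+12.6²+5.8²) = √408.49 = 20.211


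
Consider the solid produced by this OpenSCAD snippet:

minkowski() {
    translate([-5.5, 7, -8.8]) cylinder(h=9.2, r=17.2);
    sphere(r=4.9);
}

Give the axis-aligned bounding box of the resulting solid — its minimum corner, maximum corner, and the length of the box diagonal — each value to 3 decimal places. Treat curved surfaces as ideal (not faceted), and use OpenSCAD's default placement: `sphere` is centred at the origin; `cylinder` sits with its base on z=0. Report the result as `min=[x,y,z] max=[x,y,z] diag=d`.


A = translate([-5.5, 7, -8.8]) cylinder(h=9.2, r=17.2) → bbox [-22.7,-10.2,-8.8] .. [11.7,24.2,0.4]
B = sphere(r=4.9) → bbox [-4.9,-4.9,-4.9] .. [4.9,4.9,4.9]
lo = A.lo+B.lo = [-22.7-4.9, -10.2-4.9, -8.8-4.9] = [-27.600,-15.100,-13.700]
hi = A.hi+B.hi = [11.7+4.9, 24.2+4.9, 0.4+4.9] = [16.600,29.100,5.300]
diag = √(44.2²+44.2²+19²) = √4268.28 = 65.332

min=[-27.600,-15.100,-13.700] max=[16.600,29.100,5.300] diag=65.332


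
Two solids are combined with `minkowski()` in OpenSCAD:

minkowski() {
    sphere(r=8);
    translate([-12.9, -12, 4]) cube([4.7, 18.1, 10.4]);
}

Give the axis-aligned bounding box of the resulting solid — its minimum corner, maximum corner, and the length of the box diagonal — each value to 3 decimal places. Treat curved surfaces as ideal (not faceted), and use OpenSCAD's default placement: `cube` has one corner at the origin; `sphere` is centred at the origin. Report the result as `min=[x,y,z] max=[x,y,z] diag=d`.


min=[-20.900,-20.000,-4.000] max=[-0.200,14.100,22.400] diag=47.836

A = translate([-12.9, -12, 4]) cube([4.7, 18.1, 10.4]) → bbox [-12.9,-12,4] .. [-8.2,6.1,14.4]
B = sphere(r=8) → bbox [-8,-8,-8] .. [8,8,8]
lo = A.lo+B.lo = [-12.9-8, -12-8, 4-8] = [-20.900,-20.000,-4.000]
hi = A.hi+B.hi = [-8.2+8, 6.1+8, 14.4+8] = [-0.200,14.100,22.400]
diag = √(20.7²+34.1²+26.4²) = √2288.26 = 47.836


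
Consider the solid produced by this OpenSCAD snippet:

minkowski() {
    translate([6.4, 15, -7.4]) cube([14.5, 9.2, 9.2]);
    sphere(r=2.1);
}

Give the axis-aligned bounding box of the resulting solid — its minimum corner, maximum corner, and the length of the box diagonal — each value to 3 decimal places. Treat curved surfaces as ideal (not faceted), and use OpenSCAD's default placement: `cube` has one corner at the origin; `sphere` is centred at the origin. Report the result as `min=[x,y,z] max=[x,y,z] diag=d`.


A = translate([6.4, 15, -7.4]) cube([14.5, 9.2, 9.2]) → bbox [6.4,15,-7.4] .. [20.9,24.2,1.8]
B = sphere(r=2.1) → bbox [-2.1,-2.1,-2.1] .. [2.1,2.1,2.1]
lo = A.lo+B.lo = [6.4-2.1, 15-2.1, -7.4-2.1] = [4.300,12.900,-9.500]
hi = A.hi+B.hi = [20.9+2.1, 24.2+2.1, 1.8+2.1] = [23.000,26.300,3.900]
diag = √(18.7²+13.4²+13.4²) = √708.81 = 26.623

min=[4.300,12.900,-9.500] max=[23.000,26.300,3.900] diag=26.623


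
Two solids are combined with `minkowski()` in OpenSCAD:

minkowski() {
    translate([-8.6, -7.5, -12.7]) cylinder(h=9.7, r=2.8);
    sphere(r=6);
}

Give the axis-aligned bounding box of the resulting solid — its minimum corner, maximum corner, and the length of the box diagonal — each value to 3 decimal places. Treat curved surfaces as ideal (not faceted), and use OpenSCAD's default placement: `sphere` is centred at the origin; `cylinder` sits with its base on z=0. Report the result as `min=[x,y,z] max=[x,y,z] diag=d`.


min=[-17.400,-16.300,-18.700] max=[0.200,1.300,3.000] diag=33.021

A = translate([-8.6, -7.5, -12.7]) cylinder(h=9.7, r=2.8) → bbox [-11.4,-10.3,-12.7] .. [-5.8,-4.7,-3]
B = sphere(r=6) → bbox [-6,-6,-6] .. [6,6,6]
lo = A.lo+B.lo = [-11.4-6, -10.3-6, -12.7-6] = [-17.400,-16.300,-18.700]
hi = A.hi+B.hi = [-5.8+6, -4.7+6, -3+6] = [0.200,1.300,3.000]
diag = √(17.6²+17.6²+21.7²) = √1090.41 = 33.021


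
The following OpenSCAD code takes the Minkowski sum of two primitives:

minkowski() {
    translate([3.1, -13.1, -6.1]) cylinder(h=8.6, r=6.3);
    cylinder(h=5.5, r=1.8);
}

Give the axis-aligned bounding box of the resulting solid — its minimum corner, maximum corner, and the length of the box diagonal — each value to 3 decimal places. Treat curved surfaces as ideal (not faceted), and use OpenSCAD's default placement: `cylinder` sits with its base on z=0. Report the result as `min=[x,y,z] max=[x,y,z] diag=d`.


min=[-5.000,-21.200,-6.100] max=[11.200,-5.000,8.000] diag=26.901

A = translate([3.1, -13.1, -6.1]) cylinder(h=8.6, r=6.3) → bbox [-3.2,-19.4,-6.1] .. [9.4,-6.8,2.5]
B = cylinder(h=5.5, r=1.8) → bbox [-1.8,-1.8,0] .. [1.8,1.8,5.5]
lo = A.lo+B.lo = [-3.2-1.8, -19.4-1.8, -6.1+0] = [-5.000,-21.200,-6.100]
hi = A.hi+B.hi = [9.4+1.8, -6.8+1.8, 2.5+5.5] = [11.200,-5.000,8.000]
diag = √(16.2²+16.2²+14.1²) = √723.69 = 26.901


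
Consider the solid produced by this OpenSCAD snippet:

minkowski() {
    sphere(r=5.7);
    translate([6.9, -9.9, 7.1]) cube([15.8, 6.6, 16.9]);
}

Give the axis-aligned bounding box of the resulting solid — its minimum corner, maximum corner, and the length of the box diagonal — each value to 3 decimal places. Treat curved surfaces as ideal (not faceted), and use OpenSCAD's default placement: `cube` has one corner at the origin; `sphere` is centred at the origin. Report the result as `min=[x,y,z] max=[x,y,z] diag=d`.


A = translate([6.9, -9.9, 7.1]) cube([15.8, 6.6, 16.9]) → bbox [6.9,-9.9,7.1] .. [22.7,-3.3,24]
B = sphere(r=5.7) → bbox [-5.7,-5.7,-5.7] .. [5.7,5.7,5.7]
lo = A.lo+B.lo = [6.9-5.7, -9.9-5.7, 7.1-5.7] = [1.200,-15.600,1.400]
hi = A.hi+B.hi = [22.7+5.7, -3.3+5.7, 24+5.7] = [28.400,2.400,29.700]
diag = √(27.2²+18²+28.3²) = √1864.73 = 43.183

min=[1.200,-15.600,1.400] max=[28.400,2.400,29.700] diag=43.183


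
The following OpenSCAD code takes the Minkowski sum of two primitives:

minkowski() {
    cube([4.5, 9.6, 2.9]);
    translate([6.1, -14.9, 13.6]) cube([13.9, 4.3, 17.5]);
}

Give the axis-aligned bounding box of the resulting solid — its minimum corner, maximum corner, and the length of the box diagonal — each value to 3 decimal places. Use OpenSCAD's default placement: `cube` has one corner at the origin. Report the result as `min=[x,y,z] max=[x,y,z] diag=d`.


A = translate([6.1, -14.9, 13.6]) cube([13.9, 4.3, 17.5]) → bbox [6.1,-14.9,13.6] .. [20,-10.6,31.1]
B = cube([4.5, 9.6, 2.9]) → bbox [0,0,0] .. [4.5,9.6,2.9]
lo = A.lo+B.lo = [6.1+0, -14.9+0, 13.6+0] = [6.100,-14.900,13.600]
hi = A.hi+B.hi = [20+4.5, -10.6+9.6, 31.1+2.9] = [24.500,-1.000,34.000]
diag = √(18.4²+13.9²+20.4²) = √947.93 = 30.788

min=[6.100,-14.900,13.600] max=[24.500,-1.000,34.000] diag=30.788


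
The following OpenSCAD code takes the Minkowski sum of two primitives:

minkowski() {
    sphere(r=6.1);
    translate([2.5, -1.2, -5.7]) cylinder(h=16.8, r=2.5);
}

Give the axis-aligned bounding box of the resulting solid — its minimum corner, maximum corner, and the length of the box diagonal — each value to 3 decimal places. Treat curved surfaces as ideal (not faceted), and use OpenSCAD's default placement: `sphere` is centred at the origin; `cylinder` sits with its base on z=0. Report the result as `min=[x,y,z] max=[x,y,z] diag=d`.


min=[-6.100,-9.800,-11.800] max=[11.100,7.400,17.200] diag=37.851

A = translate([2.5, -1.2, -5.7]) cylinder(h=16.8, r=2.5) → bbox [0,-3.7,-5.7] .. [5,1.3,11.1]
B = sphere(r=6.1) → bbox [-6.1,-6.1,-6.1] .. [6.1,6.1,6.1]
lo = A.lo+B.lo = [0-6.1, -3.7-6.1, -5.7-6.1] = [-6.100,-9.800,-11.800]
hi = A.hi+B.hi = [5+6.1, 1.3+6.1, 11.1+6.1] = [11.100,7.400,17.200]
diag = √(17.2²+17.2²+29²) = √1432.68 = 37.851


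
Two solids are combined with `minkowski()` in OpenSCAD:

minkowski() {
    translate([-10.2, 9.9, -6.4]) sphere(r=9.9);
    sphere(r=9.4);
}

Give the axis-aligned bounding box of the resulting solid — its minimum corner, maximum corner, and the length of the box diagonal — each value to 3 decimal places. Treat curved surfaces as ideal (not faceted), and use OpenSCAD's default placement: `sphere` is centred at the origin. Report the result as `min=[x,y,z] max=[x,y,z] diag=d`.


min=[-29.500,-9.400,-25.700] max=[9.100,29.200,12.900] diag=66.857

A = translate([-10.2, 9.9, -6.4]) sphere(r=9.9) → bbox [-20.1,0,-16.3] .. [-0.3,19.8,3.5]
B = sphere(r=9.4) → bbox [-9.4,-9.4,-9.4] .. [9.4,9.4,9.4]
lo = A.lo+B.lo = [-20.1-9.4, 0-9.4, -16.3-9.4] = [-29.500,-9.400,-25.700]
hi = A.hi+B.hi = [-0.3+9.4, 19.8+9.4, 3.5+9.4] = [9.100,29.200,12.900]
diag = √(38.6²+38.6²+38.6²) = √4469.88 = 66.857


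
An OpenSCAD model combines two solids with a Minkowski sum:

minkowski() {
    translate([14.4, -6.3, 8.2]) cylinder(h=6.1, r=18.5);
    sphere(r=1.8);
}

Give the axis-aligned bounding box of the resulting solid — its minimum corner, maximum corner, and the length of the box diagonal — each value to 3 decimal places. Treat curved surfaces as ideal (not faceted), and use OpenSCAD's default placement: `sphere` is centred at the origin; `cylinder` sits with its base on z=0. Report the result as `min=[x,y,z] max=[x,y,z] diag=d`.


min=[-5.900,-26.600,6.400] max=[34.700,14.000,16.100] diag=58.231

A = translate([14.4, -6.3, 8.2]) cylinder(h=6.1, r=18.5) → bbox [-4.1,-24.8,8.2] .. [32.9,12.2,14.3]
B = sphere(r=1.8) → bbox [-1.8,-1.8,-1.8] .. [1.8,1.8,1.8]
lo = A.lo+B.lo = [-4.1-1.8, -24.8-1.8, 8.2-1.8] = [-5.900,-26.600,6.400]
hi = A.hi+B.hi = [32.9+1.8, 12.2+1.8, 14.3+1.8] = [34.700,14.000,16.100]
diag = √(40.6²+40.6²+9.7²) = √3390.81 = 58.231


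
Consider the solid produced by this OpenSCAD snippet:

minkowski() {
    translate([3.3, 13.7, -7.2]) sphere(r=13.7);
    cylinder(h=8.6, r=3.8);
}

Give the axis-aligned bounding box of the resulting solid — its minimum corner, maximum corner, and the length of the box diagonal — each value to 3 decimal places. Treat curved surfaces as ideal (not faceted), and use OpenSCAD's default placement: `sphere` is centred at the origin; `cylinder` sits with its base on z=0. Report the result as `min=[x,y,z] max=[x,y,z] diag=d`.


A = translate([3.3, 13.7, -7.2]) sphere(r=13.7) → bbox [-10.4,0,-20.9] .. [17,27.4,6.5]
B = cylinder(h=8.6, r=3.8) → bbox [-3.8,-3.8,0] .. [3.8,3.8,8.6]
lo = A.lo+B.lo = [-10.4-3.8, 0-3.8, -20.9+0] = [-14.200,-3.800,-20.900]
hi = A.hi+B.hi = [17+3.8, 27.4+3.8, 6.5+8.6] = [20.800,31.200,15.100]
diag = √(35²+35²+36²) = √3746 = 61.205

min=[-14.200,-3.800,-20.900] max=[20.800,31.200,15.100] diag=61.205


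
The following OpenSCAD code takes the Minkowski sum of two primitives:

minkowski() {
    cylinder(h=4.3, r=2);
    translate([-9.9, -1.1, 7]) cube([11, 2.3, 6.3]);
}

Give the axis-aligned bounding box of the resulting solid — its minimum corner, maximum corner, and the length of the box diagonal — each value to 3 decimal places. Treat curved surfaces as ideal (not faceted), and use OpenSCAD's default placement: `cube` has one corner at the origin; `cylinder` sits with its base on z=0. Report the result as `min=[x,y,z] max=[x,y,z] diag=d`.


min=[-11.900,-3.100,7.000] max=[3.100,3.200,17.600] diag=19.418

A = translate([-9.9, -1.1, 7]) cube([11, 2.3, 6.3]) → bbox [-9.9,-1.1,7] .. [1.1,1.2,13.3]
B = cylinder(h=4.3, r=2) → bbox [-2,-2,0] .. [2,2,4.3]
lo = A.lo+B.lo = [-9.9-2, -1.1-2, 7+0] = [-11.900,-3.100,7.000]
hi = A.hi+B.hi = [1.1+2, 1.2+2, 13.3+4.3] = [3.100,3.200,17.600]
diag = √(15²+6.3²+10.6²) = √377.05 = 19.418


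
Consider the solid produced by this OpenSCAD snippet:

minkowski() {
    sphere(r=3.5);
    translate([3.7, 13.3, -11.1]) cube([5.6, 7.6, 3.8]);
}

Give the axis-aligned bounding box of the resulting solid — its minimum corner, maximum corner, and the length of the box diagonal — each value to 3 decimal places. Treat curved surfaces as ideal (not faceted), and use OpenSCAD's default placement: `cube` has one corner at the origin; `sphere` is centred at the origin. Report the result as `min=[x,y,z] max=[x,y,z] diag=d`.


A = translate([3.7, 13.3, -11.1]) cube([5.6, 7.6, 3.8]) → bbox [3.7,13.3,-11.1] .. [9.3,20.9,-7.3]
B = sphere(r=3.5) → bbox [-3.5,-3.5,-3.5] .. [3.5,3.5,3.5]
lo = A.lo+B.lo = [3.7-3.5, 13.3-3.5, -11.1-3.5] = [0.200,9.800,-14.600]
hi = A.hi+B.hi = [9.3+3.5, 20.9+3.5, -7.3+3.5] = [12.800,24.400,-3.800]
diag = √(12.6²+14.6²+10.8²) = √488.56 = 22.103

min=[0.200,9.800,-14.600] max=[12.800,24.400,-3.800] diag=22.103


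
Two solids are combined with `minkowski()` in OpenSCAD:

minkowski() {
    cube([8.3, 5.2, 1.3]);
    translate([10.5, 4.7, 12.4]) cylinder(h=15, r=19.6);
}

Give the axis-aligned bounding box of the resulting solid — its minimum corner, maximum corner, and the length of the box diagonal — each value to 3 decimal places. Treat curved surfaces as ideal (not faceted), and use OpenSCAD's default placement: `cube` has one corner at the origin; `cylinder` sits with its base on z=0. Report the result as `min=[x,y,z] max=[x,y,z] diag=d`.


min=[-9.100,-14.900,12.400] max=[38.400,29.500,28.700] diag=67.032

A = translate([10.5, 4.7, 12.4]) cylinder(h=15, r=19.6) → bbox [-9.1,-14.9,12.4] .. [30.1,24.3,27.4]
B = cube([8.3, 5.2, 1.3]) → bbox [0,0,0] .. [8.3,5.2,1.3]
lo = A.lo+B.lo = [-9.1+0, -14.9+0, 12.4+0] = [-9.100,-14.900,12.400]
hi = A.hi+B.hi = [30.1+8.3, 24.3+5.2, 27.4+1.3] = [38.400,29.500,28.700]
diag = √(47.5²+44.4²+16.3²) = √4493.3 = 67.032


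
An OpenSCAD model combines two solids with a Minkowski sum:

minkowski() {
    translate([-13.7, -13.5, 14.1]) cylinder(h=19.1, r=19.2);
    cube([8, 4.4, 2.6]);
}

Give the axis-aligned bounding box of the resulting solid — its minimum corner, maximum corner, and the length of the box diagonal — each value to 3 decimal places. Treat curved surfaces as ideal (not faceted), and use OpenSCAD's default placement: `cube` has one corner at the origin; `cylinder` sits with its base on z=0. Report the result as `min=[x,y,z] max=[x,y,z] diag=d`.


min=[-32.900,-32.700,14.100] max=[13.500,10.100,35.800] diag=66.751

A = translate([-13.7, -13.5, 14.1]) cylinder(h=19.1, r=19.2) → bbox [-32.9,-32.7,14.1] .. [5.5,5.7,33.2]
B = cube([8, 4.4, 2.6]) → bbox [0,0,0] .. [8,4.4,2.6]
lo = A.lo+B.lo = [-32.9+0, -32.7+0, 14.1+0] = [-32.900,-32.700,14.100]
hi = A.hi+B.hi = [5.5+8, 5.7+4.4, 33.2+2.6] = [13.500,10.100,35.800]
diag = √(46.4²+42.8²+21.7²) = √4455.69 = 66.751


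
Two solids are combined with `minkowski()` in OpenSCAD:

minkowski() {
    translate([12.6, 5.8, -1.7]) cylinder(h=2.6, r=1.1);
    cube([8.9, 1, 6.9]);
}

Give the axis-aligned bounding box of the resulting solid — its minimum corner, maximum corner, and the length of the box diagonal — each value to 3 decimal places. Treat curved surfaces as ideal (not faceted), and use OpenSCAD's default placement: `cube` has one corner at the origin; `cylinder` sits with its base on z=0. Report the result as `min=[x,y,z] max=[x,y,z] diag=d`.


min=[11.500,4.700,-1.700] max=[22.600,7.900,7.800] diag=14.957

A = translate([12.6, 5.8, -1.7]) cylinder(h=2.6, r=1.1) → bbox [11.5,4.7,-1.7] .. [13.7,6.9,0.9]
B = cube([8.9, 1, 6.9]) → bbox [0,0,0] .. [8.9,1,6.9]
lo = A.lo+B.lo = [11.5+0, 4.7+0, -1.7+0] = [11.500,4.700,-1.700]
hi = A.hi+B.hi = [13.7+8.9, 6.9+1, 0.9+6.9] = [22.600,7.900,7.800]
diag = √(11.1²+3.2²+9.5²) = √223.7 = 14.957


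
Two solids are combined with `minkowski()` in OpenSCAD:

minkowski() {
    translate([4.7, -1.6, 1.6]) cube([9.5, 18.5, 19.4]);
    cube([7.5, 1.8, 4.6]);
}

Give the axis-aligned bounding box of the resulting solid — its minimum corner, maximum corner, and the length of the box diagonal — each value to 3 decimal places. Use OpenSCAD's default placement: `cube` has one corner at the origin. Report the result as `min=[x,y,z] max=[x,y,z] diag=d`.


min=[4.700,-1.600,1.600] max=[21.700,18.700,25.600] diag=35.736

A = translate([4.7, -1.6, 1.6]) cube([9.5, 18.5, 19.4]) → bbox [4.7,-1.6,1.6] .. [14.2,16.9,21]
B = cube([7.5, 1.8, 4.6]) → bbox [0,0,0] .. [7.5,1.8,4.6]
lo = A.lo+B.lo = [4.7+0, -1.6+0, 1.6+0] = [4.700,-1.600,1.600]
hi = A.hi+B.hi = [14.2+7.5, 16.9+1.8, 21+4.6] = [21.700,18.700,25.600]
diag = √(17²+20.3²+24²) = √1277.09 = 35.736
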